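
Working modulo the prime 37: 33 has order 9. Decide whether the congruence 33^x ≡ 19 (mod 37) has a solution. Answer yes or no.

no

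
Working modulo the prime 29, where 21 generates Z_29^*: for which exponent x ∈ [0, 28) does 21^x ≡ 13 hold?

6

Successive powers of 21 modulo 29:
  21^0=1  21^1=21  21^2=6  21^3=10  21^4=7  21^5=2
  21^6=13
So 21^6 ≡ 13 (mod 29), giving x = 6.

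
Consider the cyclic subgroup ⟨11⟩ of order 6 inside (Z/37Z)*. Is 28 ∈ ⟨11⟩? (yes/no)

28 ∈ ⟨11⟩ iff 28^6 ≡ 1 (mod 37), since |⟨11⟩| = 6.
28^6 mod 37 = 10.
Since 10 ≠ 1, 28 does not lie in the subgroup.

no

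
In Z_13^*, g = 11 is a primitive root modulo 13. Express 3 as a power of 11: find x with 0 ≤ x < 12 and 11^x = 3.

Successive powers of 11 modulo 13:
  11^0=1  11^1=11  11^2=4  11^3=5  11^4=3
So 11^4 ≡ 3 (mod 13), giving x = 4.

4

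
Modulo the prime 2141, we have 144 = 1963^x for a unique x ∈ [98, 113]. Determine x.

110

Compute 1963^98 mod 2141 = 1673, then multiply by 1963 repeatedly:
  1963^98=1673  1963^99=1946  1963^100=454  1963^101=546  1963^102=1298
  1963^103=184  1963^104=1504  1963^105=2054  1963^106=499  1963^107=1100
  1963^108=1172  1963^109=1202  1963^110=144
Found 144 at exponent 110.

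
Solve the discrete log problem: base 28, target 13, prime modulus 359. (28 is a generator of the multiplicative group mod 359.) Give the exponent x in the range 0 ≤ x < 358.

261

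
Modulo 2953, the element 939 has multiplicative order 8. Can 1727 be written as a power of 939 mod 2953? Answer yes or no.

yes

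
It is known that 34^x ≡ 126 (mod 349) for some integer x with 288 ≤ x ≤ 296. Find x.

288

Compute 34^288 mod 349 = 126, then multiply by 34 repeatedly:
  34^288=126
Found 126 at exponent 288.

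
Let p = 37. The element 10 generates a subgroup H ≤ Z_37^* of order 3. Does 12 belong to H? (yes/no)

no

12 ∈ ⟨10⟩ iff 12^3 ≡ 1 (mod 37), since |⟨10⟩| = 3.
12^3 mod 37 = 26.
Since 26 ≠ 1, 12 does not lie in the subgroup.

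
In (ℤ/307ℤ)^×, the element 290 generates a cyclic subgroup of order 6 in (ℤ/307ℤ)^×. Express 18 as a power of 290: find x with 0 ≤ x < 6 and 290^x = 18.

Successive powers of 290 modulo 307:
  290^0=1  290^1=290  290^2=289  290^3=306  290^4=17  290^5=18
So 290^5 ≡ 18 (mod 307), giving x = 5.

5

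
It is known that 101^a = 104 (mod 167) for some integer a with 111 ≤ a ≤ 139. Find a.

131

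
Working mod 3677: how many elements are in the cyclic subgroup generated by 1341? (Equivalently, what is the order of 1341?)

The order of 1341 must divide p − 1 = 3676 = 2^2 · 919.
Divisors: 1, 2, 4, 919, 1838, 3676.
Check each in increasing order: 1341^1 ≡ 1341;  1341^2 ≡ 228;  1341^4 ≡ 506;  1341^919 ≡ 1309;  1341^1838 ≡ 3676;  1341^3676 ≡ 1.
Smallest exponent giving 1 is 3676.

3676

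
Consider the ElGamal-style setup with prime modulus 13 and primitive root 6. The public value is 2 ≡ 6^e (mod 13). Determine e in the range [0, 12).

5

Successive powers of 6 modulo 13:
  6^0=1  6^1=6  6^2=10  6^3=8  6^4=9  6^5=2
So 6^5 ≡ 2 (mod 13), giving e = 5.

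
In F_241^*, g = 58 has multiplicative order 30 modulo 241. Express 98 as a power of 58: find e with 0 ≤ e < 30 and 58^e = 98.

Successive powers of 58 modulo 241:
  58^0=1  58^1=58  58^2=231  58^3=143  58^4=100  58^5=16
  58^6=205  58^7=81  58^8=119  58^9=154  58^10=15  58^11=147
  58^12=91  58^13=217  58^14=54  58^15=240  58^16=183  58^17=10
  58^18=98
So 58^18 ≡ 98 (mod 241), giving e = 18.

18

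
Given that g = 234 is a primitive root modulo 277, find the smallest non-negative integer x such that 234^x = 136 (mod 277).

Baby-step giant-step with m = ceil(sqrt(276)) = 17.
Baby table (234^j mod 277 for j=0..16):
  0:1  1:234  2:187  3:269  4:67  5:166  6:64  7:18
  8:57  9:42  10:133  11:98  12:218  13:44  14:47  15:195
  16:202
Giant step factor: 234^(-17) ≡ 263 (mod 277).
Scan 136·263^i mod 277 for i = 0, 1, …:
  i=0: 136   i=1: 35   i=2: 64
Match at i=2, j=6: x = 2·17 + 6 = 40.

40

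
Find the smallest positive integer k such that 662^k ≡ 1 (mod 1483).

The order of 662 must divide p − 1 = 1482 = 2 · 3 · 13 · 19.
Divisors: 1, 2, 3, 6, 13, 19, 26, 38, 39, 57, 78, 114, 247, 494, 741, 1482.
Check each in increasing order: 662^1 ≡ 662;  662^2 ≡ 759;  662^3 ≡ 1204;  662^6 ≡ 725;  662^13 ≡ 45;  662^19 ≡ 1482;  662^26 ≡ 542;  662^38 ≡ 1.
Smallest exponent giving 1 is 38.

38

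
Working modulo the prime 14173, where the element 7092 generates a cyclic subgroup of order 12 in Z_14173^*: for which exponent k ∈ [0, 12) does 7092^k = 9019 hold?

5

Successive powers of 7092 modulo 14173:
  7092^0=1  7092^1=7092  7092^2=10660  7092^3=1938  7092^4=10659  7092^5=9019
So 7092^5 ≡ 9019 (mod 14173), giving k = 5.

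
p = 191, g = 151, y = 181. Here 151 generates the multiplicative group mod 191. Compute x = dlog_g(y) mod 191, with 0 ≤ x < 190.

107

Baby-step giant-step with m = ceil(sqrt(190)) = 14.
Baby table (151^j mod 191 for j=0..13):
  0:1  1:151  2:72  3:176  4:27  5:66  6:34  7:168
  8:156  9:63  10:154  11:143  12:10  13:173
Giant step factor: 151^(-14) ≡ 13 (mod 191).
Scan 181·13^i mod 191 for i = 0, 1, …:
  i=0: 181   i=1: 61   i=2: 29   i=3: 186
  i=4: 126   i=5: 110   i=6: 93   i=7: 63
Match at i=7, j=9: x = 7·14 + 9 = 107.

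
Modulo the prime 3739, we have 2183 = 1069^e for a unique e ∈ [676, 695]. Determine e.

Compute 1069^676 mod 3739 = 2299, then multiply by 1069 repeatedly:
  1069^676=2299  1069^677=1108  1069^678=2928  1069^679=489  1069^680=3020
  1069^681=1623  1069^682=91  1069^683=65  1069^684=2183
Found 2183 at exponent 684.

684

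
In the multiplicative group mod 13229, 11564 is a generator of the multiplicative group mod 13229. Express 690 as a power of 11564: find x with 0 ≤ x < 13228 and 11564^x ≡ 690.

8190

Baby-step giant-step with m = ceil(sqrt(13228)) = 116.
Baby table (11564^j mod 13229 for j=0..115):
  0:1  1:11564  2:7364  3:2223  4:2825  5:5899  6:7312  7:9429
  8:3538  9:9364  10:5931  11:6948  12:6955  13:8529  14:7161  15:9493
  16:2810  17:4416  18:2684  19:2542  20:850  21:253  22:2083  23:11032
  24:6801  25:359  26:10799  27:11105  28:4317  29:8771  30:1101  31:5666
  32:11616  33:158  34:1510  35:12589  36:7280  37:9793  38:6012  39:4373
  40:8134  41:3386  42:11093  43:11068  44:13006  45:883  46:11453  47:6973
  48:5017  49:7423  50:9820  51:744  52:4766  53:2010  54:287  55:11618
  56:10057  57:3009  58:3806  59:12930  60:8362  61:7407  62:10002  63:1981
  64:8885  65:9726  66:11735  67:458  68:4712  69:12546  70:12730  71:10637
  72:3026  73:1959  74:5828  75:6466  76:2516  77:4453  78:7224  79:10430
  80:3727  81:12175  82:8682  83:3767  84:11720  85:12204  86:84  87:5659
  88:10042  89:1526  90:12407  91:6043  92:5674  93:11525  94:6154  95:6065
  96:8731  97:1556  98:2144  99:2070  100:6219  101:3672  102:11147  103:532
  104:563  105:1864  106:5255  107:8023  108:2995  109:658  110:2437  111:3698
  112:7544  113:6790  114:5445  115:9169
Giant step factor: 11564^(-116) ≡ 667 (mod 13229).
Scan 690·667^i mod 13229 for i = 0, 1, …:
  i=0: 690   i=1: 10444   i=2: 7694   i=3: 12275
  i=4: 11903   i=5: 1901   i=6: 11212   i=7: 4019
  i=8: 8415   i=9: 3709     …   i=69: 6465
  i=70: 12730
Match at i=70, j=70: x = 70·116 + 70 = 8190.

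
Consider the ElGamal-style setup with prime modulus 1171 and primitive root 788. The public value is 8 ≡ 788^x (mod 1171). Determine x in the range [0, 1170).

249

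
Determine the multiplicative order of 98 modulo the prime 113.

The order of 98 must divide p − 1 = 112 = 2^4 · 7.
Divisors: 1, 2, 4, 7, 8, 14, 16, 28, 56, 112.
Check each in increasing order: 98^1 ≡ 98;  98^2 ≡ 112;  98^4 ≡ 1.
Smallest exponent giving 1 is 4.

4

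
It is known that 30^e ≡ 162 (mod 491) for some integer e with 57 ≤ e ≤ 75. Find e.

63

Compute 30^57 mod 491 = 360, then multiply by 30 repeatedly:
  30^57=360  30^58=489  30^59=431  30^60=164  30^61=10
  30^62=300  30^63=162
Found 162 at exponent 63.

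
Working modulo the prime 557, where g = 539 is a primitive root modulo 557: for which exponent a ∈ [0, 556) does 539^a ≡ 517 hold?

Baby-step giant-step with m = ceil(sqrt(556)) = 24.
Baby table (539^j mod 557 for j=0..23):
  0:1  1:539  2:324  3:295  4:260  5:333  6:133  7:391
  8:203  9:245  10:46  11:286  12:422  13:202  14:263  15:279
  16:548  17:162  18:426  19:130  20:445  21:345  22:474  23:380
Giant step factor: 539^(-24) ≡ 532 (mod 557).
Scan 517·532^i mod 557 for i = 0, 1, …:
  i=0: 517   i=1: 443   i=2: 65   i=3: 46
Match at i=3, j=10: a = 3·24 + 10 = 82.

82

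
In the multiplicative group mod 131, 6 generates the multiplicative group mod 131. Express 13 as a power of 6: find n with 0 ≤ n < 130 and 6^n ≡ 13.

116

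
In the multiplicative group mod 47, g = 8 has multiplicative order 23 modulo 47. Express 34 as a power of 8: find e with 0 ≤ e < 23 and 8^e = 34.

Successive powers of 8 modulo 47:
  8^0=1  8^1=8  8^2=17  8^3=42  8^4=7  8^5=9
  8^6=25  8^7=12  8^8=2  8^9=16  8^10=34
So 8^10 ≡ 34 (mod 47), giving e = 10.

10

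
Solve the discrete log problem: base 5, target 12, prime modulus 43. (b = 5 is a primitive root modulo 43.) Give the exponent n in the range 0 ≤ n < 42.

19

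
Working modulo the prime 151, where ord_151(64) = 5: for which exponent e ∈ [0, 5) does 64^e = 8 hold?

3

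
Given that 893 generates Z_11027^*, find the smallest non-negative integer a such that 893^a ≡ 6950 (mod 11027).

Baby-step giant-step with m = ceil(sqrt(11026)) = 106.
Baby table (893^j mod 11027 for j=0..105):
  0:1  1:893  2:3505  3:9324  4:947  5:7619  6:108  7:8228
  8:3622  9:3535  10:3033  11:6854  12:637  13:6464  14:5231  15:6862
  16:7781  17:1423  18:2634  19:3411  20:2571  21:2287  22:2296  23:10333
  24:8797  25:4497  26:1993  27:4402  28:5374  29:2237  30:1754  31:488
  32:5731  33:1255  34:6988  35:10029  36:1973  37:8596  38:1436  39:3216
  40:4868  41:2486  42:3571  43:2100  44:710  45:5491  46:7475  47:3840
  48:10750  49:6260  50:10518  51:8597  52:2329  53:6721  54:3165  55:3433
  56:163  57:2208  58:8938  59:9113  60:11010  61:6873  62:6577  63:6897
  64:5955  65:2801  66:9191  67:3475  68:4588  69:6067  70:3574  71:4779
  72:198  73:382  74:10316  75:4643  76:47  77:8890  78:10357  79:8175
  80:401  81:5229  82:5076  83:771  84:4829  85:740  86:10227  87:2355
  88:7885  89:6079  90:3263  91:2731  92:1816  93:719  94:2501  95:5939
  96:10567  97:8246  98:8669  99:463  100:5460  101:1846  102:5455  103:8408
  104:9984  105:5896
Giant step factor: 893^(-106) ≡ 2689 (mod 11027).
Scan 6950·2689^i mod 11027 for i = 0, 1, …:
  i=0: 6950   i=1: 8812   i=2: 9472   i=3: 8865
  i=4: 8638   i=5: 4720   i=6: 3   i=7: 8067
  i=8: 2054   i=9: 9706     …   i=44: 7820
  i=45: 10518
Match at i=45, j=50: a = 45·106 + 50 = 4820.

4820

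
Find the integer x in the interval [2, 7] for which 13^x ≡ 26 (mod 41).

7

Compute 13^2 mod 41 = 5, then multiply by 13 repeatedly:
  13^2=5  13^3=24  13^4=25  13^5=38  13^6=2
  13^7=26
Found 26 at exponent 7.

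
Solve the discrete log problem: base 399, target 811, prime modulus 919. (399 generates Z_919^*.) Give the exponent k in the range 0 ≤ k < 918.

Baby-step giant-step with m = ceil(sqrt(918)) = 31.
Baby table (399^j mod 919 for j=0..30):
  0:1  1:399  2:214  3:838  4:765  5:127  6:128  7:527
  8:741  9:660  10:506  11:633  12:761  13:369  14:191  15:851
  16:438  17:152  18:913  19:363  20:554  21:486  22:5  23:157
  24:151  25:514  26:149  27:635  28:640  29:797  30:29
Giant step factor: 399^(-31) ≡ 897 (mod 919).
Scan 811·897^i mod 919 for i = 0, 1, …:
  i=0: 811   i=1: 538   i=2: 111   i=3: 315
  i=4: 422   i=5: 825   i=6: 230   i=7: 454
  i=8: 121   i=9: 95     …   i=26: 129
  i=27: 838
Match at i=27, j=3: k = 27·31 + 3 = 840.

840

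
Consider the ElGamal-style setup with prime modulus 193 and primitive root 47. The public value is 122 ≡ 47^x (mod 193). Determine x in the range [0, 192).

69

Baby-step giant-step with m = ceil(sqrt(192)) = 14.
Baby table (47^j mod 193 for j=0..13):
  0:1  1:47  2:86  3:182  4:62  5:19  6:121  7:90
  8:177  9:20  10:168  11:176  12:166  13:82
Giant step factor: 47^(-14) ≡ 32 (mod 193).
Scan 122·32^i mod 193 for i = 0, 1, …:
  i=0: 122   i=1: 44   i=2: 57   i=3: 87
  i=4: 82
Match at i=4, j=13: x = 4·14 + 13 = 69.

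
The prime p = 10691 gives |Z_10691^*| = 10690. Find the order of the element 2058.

The order of 2058 must divide p − 1 = 10690 = 2 · 5 · 1069.
Divisors: 1, 2, 5, 10, 1069, 2138, 5345, 10690.
Check each in increasing order: 2058^1 ≡ 2058;  2058^2 ≡ 1728;  2058^5 ≡ 345;  2058^10 ≡ 1424;  2058^1069 ≡ 9663;  2058^2138 ≡ 9066;  2058^5345 ≡ 1.
Smallest exponent giving 1 is 5345.

5345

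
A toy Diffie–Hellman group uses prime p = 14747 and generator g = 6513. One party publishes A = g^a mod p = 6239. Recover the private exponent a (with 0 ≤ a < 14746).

1123

Baby-step giant-step with m = ceil(sqrt(14746)) = 122.
Baby table (6513^j mod 14747 for j=0..121):
  0:1  1:6513  2:6797  3:13114  4:11605  5:4990  6:12229  7:13677
  8:6421  9:12228  10:7164  11:14371  12:13861  13:10306  14:9381  15:1632
  16:11376  17:2960  18:4151  19:4212  20:3336  21:5037  22:8653  23:8702
  24:3405  25:12024  26:5742  27:14001  28:7812  29:2406  30:8964  31:13906
  32:8451  33:5559  34:1882  35:2709  36:6305  37:8817  38:303  39:12088
  40:9658  41:6599  42:6529  43:7776  44:3890  45:224  46:13706  47:3587
  48:2883  49:4048  50:11735  51:11101  52:11019  53:7845  54:10877  55:12060
  56:4258  57:7994  58:8012  59:7270  60:11640  61:11740  62:14172  63:763
  64:14427  65:9914  66:7516  67:6415  68:2644  69:10623  70:9422  71:3219
  72:9860  73:9742  74:8052  75:2344  76:3327  77:5408  78:6468  79:8652
  80:2189  81:11355  82:13657  83:8884  84:9011  85:10330  86:3476  87:2543
  88:1678  89:1287  90:5935  91:2768  92:7150  93:11671  94:7185  95:3674
  96:9128  97:5507  98:2387  99:3193  100:2739  101:9984  102:6269  103:10301
  104:6310  105:11888  106:4794  107:3923  108:8695  109:2055  110:8686  111:2426
  112:6501  113:2376  114:5285  115:1707  116:13200  117:11337  118:14399  119:4514
  120:8911  121:7898
Giant step factor: 6513^(-122) ≡ 9360 (mod 14747).
Scan 6239·9360^i mod 14747 for i = 0, 1, …:
  i=0: 6239   i=1: 13667   i=2: 7642   i=3: 6170
  i=4: 1948   i=5: 5988   i=6: 9080   i=7: 1839
  i=8: 3291   i=9: 12024
Match at i=9, j=25: a = 9·122 + 25 = 1123.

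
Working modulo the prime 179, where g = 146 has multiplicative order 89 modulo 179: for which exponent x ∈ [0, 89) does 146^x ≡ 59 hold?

78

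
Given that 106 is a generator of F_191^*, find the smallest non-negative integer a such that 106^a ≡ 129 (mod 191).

Baby-step giant-step with m = ceil(sqrt(190)) = 14.
Baby table (106^j mod 191 for j=0..13):
  0:1  1:106  2:158  3:131  4:134  5:70  6:162  7:173
  8:2  9:21  10:125  11:71  12:77  13:140
Giant step factor: 106^(-14) ≡ 135 (mod 191).
Scan 129·135^i mod 191 for i = 0, 1, …:
  i=0: 129   i=1: 34   i=2: 6   i=3: 46
  i=4: 98   i=5: 51   i=6: 9   i=7: 69
  i=8: 147   i=9: 172   i=10: 109   i=11: 8
  i=12: 125
Match at i=12, j=10: a = 12·14 + 10 = 178.

178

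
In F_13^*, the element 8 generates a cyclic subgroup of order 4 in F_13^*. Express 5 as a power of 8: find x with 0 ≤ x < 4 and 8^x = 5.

Successive powers of 8 modulo 13:
  8^0=1  8^1=8  8^2=12  8^3=5
So 8^3 ≡ 5 (mod 13), giving x = 3.

3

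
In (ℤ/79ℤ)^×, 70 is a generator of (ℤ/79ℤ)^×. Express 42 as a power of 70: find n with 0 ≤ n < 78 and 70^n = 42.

68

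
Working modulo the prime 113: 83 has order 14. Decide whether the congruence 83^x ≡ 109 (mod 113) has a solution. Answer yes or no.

yes

109 ∈ ⟨83⟩ iff 109^14 ≡ 1 (mod 113), since |⟨83⟩| = 14.
109^14 mod 113 = 1.
Since 1 = 1, 109 lies in the subgroup.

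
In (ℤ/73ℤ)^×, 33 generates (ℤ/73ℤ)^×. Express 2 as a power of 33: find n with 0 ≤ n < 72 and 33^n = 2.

32

Baby-step giant-step with m = ceil(sqrt(72)) = 9.
Baby table (33^j mod 73 for j=0..8):
  0:1  1:33  2:67  3:21  4:36  5:20  6:3  7:26
  8:55
Giant step factor: 33^(-9) ≡ 51 (mod 73).
Scan 2·51^i mod 73 for i = 0, 1, …:
  i=0: 2   i=1: 29   i=2: 19   i=3: 20
Match at i=3, j=5: n = 3·9 + 5 = 32.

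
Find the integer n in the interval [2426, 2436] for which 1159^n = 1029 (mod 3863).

2426

Compute 1159^2426 mod 3863 = 1029, then multiply by 1159 repeatedly:
  1159^2426=1029
Found 1029 at exponent 2426.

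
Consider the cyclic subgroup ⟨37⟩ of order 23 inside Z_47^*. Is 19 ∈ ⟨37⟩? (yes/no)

no

⟨37⟩ has order 23; its elements mod 47 are {1, 2, 3, 4, 6, 7, 8, 9, 12, 14, 16, 17, 18, 21, 24, 25, 27, 28, 32, 34, 36, 37, 42}.
19 is not in this set.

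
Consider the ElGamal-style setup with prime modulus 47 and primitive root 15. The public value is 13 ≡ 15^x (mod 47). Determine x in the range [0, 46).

29

Successive powers of 15 modulo 47:
  15^0=1  15^1=15  15^2=37  15^3=38  15^4=6  15^5=43
  15^6=34  15^7=40  15^8=36  15^9=23  15^10=16  15^11=5
  15^12=28  15^13=44  15^14=2  15^15=30  15^16=27  15^17=29
  15^18=12  15^19=39  15^20=21  15^21=33  15^22=25  15^23=46
  15^24=32  15^25=10  15^26=9  15^27=41  15^28=4  15^29=13
So 15^29 ≡ 13 (mod 47), giving x = 29.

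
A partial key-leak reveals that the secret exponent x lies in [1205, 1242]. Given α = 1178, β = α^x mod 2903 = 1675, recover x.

Compute 1178^1205 mod 2903 = 1485, then multiply by 1178 repeatedly:
  1178^1205=1485  1178^1206=1724  1178^1207=1675
Found 1675 at exponent 1207.

1207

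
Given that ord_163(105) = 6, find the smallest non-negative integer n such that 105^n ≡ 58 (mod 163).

Successive powers of 105 modulo 163:
  105^0=1  105^1=105  105^2=104  105^3=162  105^4=58
So 105^4 ≡ 58 (mod 163), giving n = 4.

4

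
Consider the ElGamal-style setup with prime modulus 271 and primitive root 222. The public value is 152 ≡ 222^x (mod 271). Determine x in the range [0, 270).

Baby-step giant-step with m = ceil(sqrt(270)) = 17.
Baby table (222^j mod 271 for j=0..16):
  0:1  1:222  2:233  3:236  4:89  5:246  6:141  7:137
  8:62  9:214  10:83  11:269  12:98  13:76  14:70  15:93
  16:50
Giant step factor: 222^(-17) ≡ 197 (mod 271).
Scan 152·197^i mod 271 for i = 0, 1, …:
  i=0: 152   i=1: 134   i=2: 111   i=3: 187
  i=4: 254   i=5: 174   i=6: 132   i=7: 259
  i=8: 75   i=9: 141
Match at i=9, j=6: x = 9·17 + 6 = 159.

159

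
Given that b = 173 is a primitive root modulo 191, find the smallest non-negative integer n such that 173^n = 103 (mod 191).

Baby-step giant-step with m = ceil(sqrt(190)) = 14.
Baby table (173^j mod 191 for j=0..13):
  0:1  1:173  2:133  3:89  4:117  5:186  6:90  7:99
  8:128  9:179  10:25  11:123  12:78  13:124
Giant step factor: 173^(-14) ≡ 156 (mod 191).
Scan 103·156^i mod 191 for i = 0, 1, …:
  i=0: 103   i=1: 24   i=2: 115   i=3: 177
  i=4: 108   i=5: 40   i=6: 128
Match at i=6, j=8: n = 6·14 + 8 = 92.

92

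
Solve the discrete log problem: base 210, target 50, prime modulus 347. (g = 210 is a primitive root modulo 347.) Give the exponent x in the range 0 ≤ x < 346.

59

Baby-step giant-step with m = ceil(sqrt(346)) = 19.
Baby table (210^j mod 347 for j=0..18):
  0:1  1:210  2:31  3:264  4:267  5:203  6:296  7:47
  8:154  9:69  10:263  11:57  12:172  13:32  14:127  15:298
  16:120  17:216  18:250
Giant step factor: 210^(-19) ≡ 283 (mod 347).
Scan 50·283^i mod 347 for i = 0, 1, …:
  i=0: 50   i=1: 270   i=2: 70   i=3: 31
Match at i=3, j=2: x = 3·19 + 2 = 59.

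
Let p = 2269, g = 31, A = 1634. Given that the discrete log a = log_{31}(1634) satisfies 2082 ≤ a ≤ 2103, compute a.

Compute 31^2082 mod 2269 = 2124, then multiply by 31 repeatedly:
  31^2082=2124  31^2083=43  31^2084=1333  31^2085=481  31^2086=1297
  31^2087=1634
Found 1634 at exponent 2087.

2087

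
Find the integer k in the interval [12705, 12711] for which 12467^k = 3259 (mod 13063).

Compute 12467^12705 mod 13063 = 3744, then multiply by 12467 repeatedly:
  12467^12705=3744  12467^12706=2349  12467^12707=10800  12467^12708=3259
Found 3259 at exponent 12708.

12708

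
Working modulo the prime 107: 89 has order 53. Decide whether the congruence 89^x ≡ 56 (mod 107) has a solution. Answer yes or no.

56 ∈ ⟨89⟩ iff 56^53 ≡ 1 (mod 107), since |⟨89⟩| = 53.
56^53 mod 107 = 1.
Since 1 = 1, 56 lies in the subgroup.

yes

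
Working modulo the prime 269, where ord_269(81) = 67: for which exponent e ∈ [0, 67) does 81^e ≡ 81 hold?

Successive powers of 81 modulo 269:
  81^0=1  81^1=81
So 81^1 ≡ 81 (mod 269), giving e = 1.

1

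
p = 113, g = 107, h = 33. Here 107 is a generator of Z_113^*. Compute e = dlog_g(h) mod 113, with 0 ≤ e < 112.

79

Baby-step giant-step with m = ceil(sqrt(112)) = 11.
Baby table (107^j mod 113 for j=0..10):
  0:1  1:107  2:36  3:10  4:53  5:21  6:100  7:78
  8:97  9:96  10:102
Giant step factor: 107^(-11) ≡ 12 (mod 113).
Scan 33·12^i mod 113 for i = 0, 1, …:
  i=0: 33   i=1: 57   i=2: 6   i=3: 72
  i=4: 73   i=5: 85   i=6: 3   i=7: 36
Match at i=7, j=2: e = 7·11 + 2 = 79.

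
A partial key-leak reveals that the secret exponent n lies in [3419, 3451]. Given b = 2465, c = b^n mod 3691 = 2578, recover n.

Compute 2465^3419 mod 3691 = 1393, then multiply by 2465 repeatedly:
  2465^3419=1393  2465^3420=1115  2465^3421=2371  2465^3422=1662  2465^3423=3511
  2465^3424=2911  2465^3425=311  2465^3426=2578
Found 2578 at exponent 3426.

3426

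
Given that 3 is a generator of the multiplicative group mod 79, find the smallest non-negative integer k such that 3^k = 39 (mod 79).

35

Baby-step giant-step with m = ceil(sqrt(78)) = 9.
Baby table (3^j mod 79 for j=0..8):
  0:1  1:3  2:9  3:27  4:2  5:6  6:18  7:54
  8:4
Giant step factor: 3^(-9) ≡ 33 (mod 79).
Scan 39·33^i mod 79 for i = 0, 1, …:
  i=0: 39   i=1: 23   i=2: 48   i=3: 4
Match at i=3, j=8: k = 3·9 + 8 = 35.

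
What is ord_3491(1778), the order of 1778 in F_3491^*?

The order of 1778 must divide p − 1 = 3490 = 2 · 5 · 349.
Divisors: 1, 2, 5, 10, 349, 698, 1745, 3490.
Check each in increasing order: 1778^1 ≡ 1778;  1778^2 ≡ 1929;  1778^5 ≡ 356;  1778^10 ≡ 1060;  1778^349 ≡ 1469;  1778^698 ≡ 523;  1778^1745 ≡ 1.
Smallest exponent giving 1 is 1745.

1745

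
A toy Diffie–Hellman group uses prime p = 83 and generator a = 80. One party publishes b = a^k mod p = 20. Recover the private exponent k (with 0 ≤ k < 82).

75

Baby-step giant-step with m = ceil(sqrt(82)) = 10.
Baby table (80^j mod 83 for j=0..9):
  0:1  1:80  2:9  3:56  4:81  5:6  6:65  7:54
  8:4  9:71
Giant step factor: 80^(-10) ≡ 30 (mod 83).
Scan 20·30^i mod 83 for i = 0, 1, …:
  i=0: 20   i=1: 19   i=2: 72   i=3: 2
  i=4: 60   i=5: 57   i=6: 50   i=7: 6
Match at i=7, j=5: k = 7·10 + 5 = 75.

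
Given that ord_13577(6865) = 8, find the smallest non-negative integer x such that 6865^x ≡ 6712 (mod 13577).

Successive powers of 6865 modulo 13577:
  6865^0=1  6865^1=6865  6865^2=2458  6865^3=11536  6865^4=13576  6865^5=6712
So 6865^5 ≡ 6712 (mod 13577), giving x = 5.

5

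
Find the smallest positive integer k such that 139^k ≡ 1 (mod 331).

The order of 139 must divide p − 1 = 330 = 2 · 3 · 5 · 11.
Divisors: 1, 2, 3, 5, 6, 10, 11, 15, 22, 30, 33, 55, 66, 110, 165, 330.
Check each in increasing order: 139^1 ≡ 139;  139^2 ≡ 123;  139^3 ≡ 216;  139^5 ≡ 88;  139^6 ≡ 316;  139^10 ≡ 131;  139^11 ≡ 4;  139^15 ≡ 274;  139^22 ≡ 16;  139^30 ≡ 270;  139^33 ≡ 64;  139^55 ≡ 31;  139^66 ≡ 124;  139^110 ≡ 299;  139^165 ≡ 1.
Smallest exponent giving 1 is 165.

165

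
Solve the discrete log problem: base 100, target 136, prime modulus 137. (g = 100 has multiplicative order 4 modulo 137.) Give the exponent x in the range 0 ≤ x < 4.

2

Successive powers of 100 modulo 137:
  100^0=1  100^1=100  100^2=136
So 100^2 ≡ 136 (mod 137), giving x = 2.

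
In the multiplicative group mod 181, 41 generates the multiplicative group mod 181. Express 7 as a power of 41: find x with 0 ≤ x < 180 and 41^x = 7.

165

Baby-step giant-step with m = ceil(sqrt(180)) = 14.
Baby table (41^j mod 181 for j=0..13):
  0:1  1:41  2:52  3:141  4:170  5:92  6:152  7:78
  8:121  9:74  10:138  11:47  12:117  13:91
Giant step factor: 41^(-14) ≡ 106 (mod 181).
Scan 7·106^i mod 181 for i = 0, 1, …:
  i=0: 7   i=1: 18   i=2: 98   i=3: 71
  i=4: 105   i=5: 89   i=6: 22   i=7: 160
  i=8: 127   i=9: 68   i=10: 149   i=11: 47
Match at i=11, j=11: x = 11·14 + 11 = 165.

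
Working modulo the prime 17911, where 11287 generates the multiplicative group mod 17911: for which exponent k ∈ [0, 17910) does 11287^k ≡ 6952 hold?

17091

Baby-step giant-step with m = ceil(sqrt(17910)) = 134.
Baby table (11287^j mod 17911 for j=0..133):
  0:1  1:11287  2:13337  3:10675  4:1428  5:15847  6:5843  7:1639
  8:15241  9:7923  10:15189  11:12062  12:2283  13:12203  14:17582  15:12065
  16:322  17:16392  18:13785  19:16349  20:12041  21:16010  22:791  23:8339
  24:17899  25:7844  26:1155  27:15188  28:775  29:6857  30:1528  31:16154
  32:14129  33:12390  34:14753  35:16455  36:8426  37:14763  38:3948  39:16419
  40:14047  41:317  42:13690  43:833  44:16707  45:4901  46:8419  47:7398
  48:144  49:13338  50:4051  51:14765  52:8611  53:7271  54:17486  55:3173
  56:9562  57:12519  58:2074  59:17472  60:6354  61:1954  62:6357  63:17904
  64:10546  65:14107  66:14830  67:7915  68:14448  69:12832  70:6438  71:779
  72:16183  73:1143  74:5121  75:1930  76:4134  77:2303  78:5100  79:15657
  80:10633  81:10971  82:10934  83:5268  84:13307  85:12374  86:13271  87:84
  88:16736  89:9826  90:1150  91:12486  92:5734  93:7215  94:12299  95:8563
  96:2825  97:4195  98:10192  99:12662  100:4125  101:8186  102:10444  103:9137
  104:15692  105:11636  106:12080  107:8428  108:1515  109:12711  110:1947  111:16903
  112:14100  113:7465  114:4111  115:11367  116:2836  117:2975  118:13611  119:4710
  120:1922  121:3393  122:3073  123:9255  124:4233  125:9234  126:49  127:15733
  128:8717  129:3656  130:16239  131:6330  132:17642  133:8667
Giant step factor: 11287^(-134) ≡ 17484 (mod 17911).
Scan 6952·17484^i mod 17911 for i = 0, 1, …:
  i=0: 6952   i=1: 4722   i=2: 7649   i=3: 11590
  i=4: 12417   i=5: 17508   i=6: 10882   i=7: 10246
  i=8: 13153   i=9: 7723     …   i=126: 249
  i=127: 1143
Match at i=127, j=73: k = 127·134 + 73 = 17091.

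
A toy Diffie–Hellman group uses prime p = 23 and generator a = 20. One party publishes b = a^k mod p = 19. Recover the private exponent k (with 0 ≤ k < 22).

3

Successive powers of 20 modulo 23:
  20^0=1  20^1=20  20^2=9  20^3=19
So 20^3 ≡ 19 (mod 23), giving k = 3.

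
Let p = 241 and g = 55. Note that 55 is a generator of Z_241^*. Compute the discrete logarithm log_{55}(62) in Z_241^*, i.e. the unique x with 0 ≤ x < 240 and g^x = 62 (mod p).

167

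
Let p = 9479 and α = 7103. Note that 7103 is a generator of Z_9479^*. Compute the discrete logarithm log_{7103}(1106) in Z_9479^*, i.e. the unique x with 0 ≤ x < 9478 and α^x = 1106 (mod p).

5337

Baby-step giant-step with m = ceil(sqrt(9478)) = 98.
Baby table (7103^j mod 9479 for j=0..97):
  0:1  1:7103  2:5371  3:6717  4:3044  5:9412  6:7528  7:345
  8:4953  9:4590  10:4489  11:7490  12:5322  13:9393  14:5277  15:2565
  16:557  17:3628  18:5762  19:6643  20:8246  21:597  22:3378  23:2585
  24:432  25:6779  26:7396  27:1170  28:6906  29:8972  30:799  31:6855
  32:6921  33:1769  34:5532  35:3341  36:5186  37:764  38:4704  39:8516
  40:3649  41:3261  42:5686  43:7118  44:7647  45:1971  46:9009  47:7677
  48:6523  49:8996  50:649  51:3053  52:6986  53:8472  54:3924  55:3912
  56:3987  57:5888  58:1116  59:2504  60:3308  61:7762  62:3622  63:1060
  64:2854  65:5860  66:1291  67:3780  68:4812  69:7841  70:5498  71:8293
  72:2673  73:9361  74:5477  75:1315  76:3630  77:1010  78:7906  79:2722
  80:6685  81:3244  82:8162  83:1122  84:7206  85:7097  86:669  87:2928
  88:658  89:627  90:7930  91:2572  92:2883  93:3309  94:5386  95:8993
  96:7777  97:5898
Giant step factor: 7103^(-98) ≡ 5691 (mod 9479).
Scan 1106·5691^i mod 9479 for i = 0, 1, …:
  i=0: 1106   i=1: 190   i=2: 684   i=3: 6254
  i=4: 7348   i=5: 5599   i=6: 4990   i=7: 8485
  i=8: 2109   i=9: 1905     …   i=53: 5287
  i=54: 1971
Match at i=54, j=45: x = 54·98 + 45 = 5337.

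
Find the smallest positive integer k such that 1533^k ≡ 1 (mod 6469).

The order of 1533 must divide p − 1 = 6468 = 2^2 · 3 · 7^2 · 11.
Divisors: 1, 2, 3, 4, 6, 7, 11, 12, 14, 21, 22, 28, 33, 42, 44, 49, 66, 77, 84, 98, 132, 147, 154, 196, 231, 294, 308, 462, 539, 588, 924, 1078, 1617, 2156, 3234, 6468.
Check each in increasing order: 1533^1 ≡ 1533;  1533^2 ≡ 1842;  1533^3 ≡ 3302;  1533^4 ≡ 3208;  1533^6 ≡ 2939;  1533^7 ≡ 3063;  1533^11 ≡ 6162;  1533^12 ≡ 1606;  1533^14 ≡ 1919;  1533^21 ≡ 4045;  1533^22 ≡ 3683;  1533^28 ≡ 1700;  1533^33 ≡ 1394;  1533^42 ≡ 1924;  1533^44 ≡ 5465;  1533^49 ≡ 6422;  1533^66 ≡ 2536;  1533^77 ≡ 4197;  1533^84 ≡ 1508;  1533^98 ≡ 2209;  1533^132 ≡ 1110;  1533^147 ≡ 6150;  1533^154 ≡ 6191;  1533^196 ≡ 2055;  1533^231 ≡ 4123;  1533^294 ≡ 4726;  1533^308 ≡ 6125;  1533^462 ≡ 5066;  1533^539 ≡ 4868;  1533^588 ≡ 4088;  1533^924 ≡ 1833;  1533^1078 ≡ 1477;  1533^1617 ≡ 2977;  1533^2156 ≡ 1476;  1533^3234 ≡ 6468;  1533^6468 ≡ 1.
Smallest exponent giving 1 is 6468.

6468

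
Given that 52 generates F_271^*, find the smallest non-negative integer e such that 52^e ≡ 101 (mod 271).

91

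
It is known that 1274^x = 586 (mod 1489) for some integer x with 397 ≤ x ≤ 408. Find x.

Compute 1274^397 mod 1489 = 668, then multiply by 1274 repeatedly:
  1274^397=668  1274^398=813  1274^399=907  1274^400=54  1274^401=302
  1274^402=586
Found 586 at exponent 402.

402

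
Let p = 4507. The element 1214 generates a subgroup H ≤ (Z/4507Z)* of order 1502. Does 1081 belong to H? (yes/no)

no

1081 ∈ ⟨1214⟩ iff 1081^1502 ≡ 1 (mod 4507), since |⟨1214⟩| = 1502.
1081^1502 mod 4507 = 791.
Since 791 ≠ 1, 1081 does not lie in the subgroup.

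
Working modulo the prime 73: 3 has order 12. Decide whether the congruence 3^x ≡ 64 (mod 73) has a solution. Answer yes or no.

64 ∈ ⟨3⟩ iff 64^12 ≡ 1 (mod 73), since |⟨3⟩| = 12.
64^12 mod 73 = 1.
Since 1 = 1, 64 lies in the subgroup.

yes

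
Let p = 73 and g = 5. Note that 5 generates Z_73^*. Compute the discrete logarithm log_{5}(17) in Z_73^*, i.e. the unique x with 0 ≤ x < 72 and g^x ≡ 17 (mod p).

21

Successive powers of 5 modulo 73:
  5^0=1  5^1=5  5^2=25  5^3=52  5^4=41  5^5=59
  5^6=3  5^7=15  5^8=2  5^9=10  5^10=50  5^11=31
  5^12=9  5^13=45  5^14=6  5^15=30  5^16=4  5^17=20
  5^18=27  5^19=62  5^20=18  5^21=17
So 5^21 ≡ 17 (mod 73), giving x = 21.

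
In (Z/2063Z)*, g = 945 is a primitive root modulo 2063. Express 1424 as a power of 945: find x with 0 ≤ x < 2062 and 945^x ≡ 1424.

Baby-step giant-step with m = ceil(sqrt(2062)) = 46.
Baby table (945^j mod 2063 for j=0..45):
  0:1  1:945  2:1809  3:1341  4:563  5:1844  6:1408  7:1988
  8:1330  9:483  10:512  11:1098  12:1984  13:1676  14:1499  15:1337
  16:909  17:797  18:170  19:1799  20:143  21:1040  22:812  23:1967
  24:52  25:1691  26:1233  27:1653  28:394  29:990  30:1011  31:226
  32:1081  33:360  34:1868  35:1395  36:18  37:506  38:1617  39:1445
  40:1882  41:184  42:588  43:713  44:1247  45:442
Giant step factor: 945^(-46) ≡ 978 (mod 2063).
Scan 1424·978^i mod 2063 for i = 0, 1, …:
  i=0: 1424   i=1: 147   i=2: 1419   i=3: 1446
  i=4: 1033   i=5: 1467   i=6: 941   i=7: 200
  i=8: 1678   i=9: 999   i=10: 1223   i=11: 1617
Match at i=11, j=38: x = 11·46 + 38 = 544.

544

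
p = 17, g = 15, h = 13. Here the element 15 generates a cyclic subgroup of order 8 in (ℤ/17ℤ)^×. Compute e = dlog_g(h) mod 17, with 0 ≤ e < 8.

Successive powers of 15 modulo 17:
  15^0=1  15^1=15  15^2=4  15^3=9  15^4=16  15^5=2
  15^6=13
So 15^6 ≡ 13 (mod 17), giving e = 6.

6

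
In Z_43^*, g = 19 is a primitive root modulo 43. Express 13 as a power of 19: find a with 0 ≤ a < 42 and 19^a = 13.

26

Baby-step giant-step with m = ceil(sqrt(42)) = 7.
Baby table (19^j mod 43 for j=0..6):
  0:1  1:19  2:17  3:22  4:31  5:30  6:11
Giant step factor: 19^(-7) ≡ 7 (mod 43).
Scan 13·7^i mod 43 for i = 0, 1, …:
  i=0: 13   i=1: 5   i=2: 35   i=3: 30
Match at i=3, j=5: a = 3·7 + 5 = 26.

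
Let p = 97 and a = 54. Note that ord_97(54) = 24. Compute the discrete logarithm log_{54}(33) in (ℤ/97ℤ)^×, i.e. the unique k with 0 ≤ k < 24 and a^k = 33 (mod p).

Successive powers of 54 modulo 97:
  54^0=1  54^1=54  54^2=6  54^3=33
So 54^3 ≡ 33 (mod 97), giving k = 3.

3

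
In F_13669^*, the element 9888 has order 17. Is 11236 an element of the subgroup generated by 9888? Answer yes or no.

yes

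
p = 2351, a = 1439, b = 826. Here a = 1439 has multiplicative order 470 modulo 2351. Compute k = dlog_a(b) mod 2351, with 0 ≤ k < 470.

128

Baby-step giant-step with m = ceil(sqrt(470)) = 22.
Baby table (1439^j mod 2351 for j=0..21):
  0:1  1:1439  2:1841  3:1973  4:1490  5:2349  6:1824  7:1020
  8:756  9:1722  10:4  11:1054  12:311  13:839  14:1258  15:2343
  16:243  17:1729  18:673  19:2186  20:16  21:1865
Giant step factor: 1439^(-22) ≡ 1922 (mod 2351).
Scan 826·1922^i mod 2351 for i = 0, 1, …:
  i=0: 826   i=1: 647   i=2: 2206   i=3: 1079
  i=4: 256   i=5: 673
Match at i=5, j=18: k = 5·22 + 18 = 128.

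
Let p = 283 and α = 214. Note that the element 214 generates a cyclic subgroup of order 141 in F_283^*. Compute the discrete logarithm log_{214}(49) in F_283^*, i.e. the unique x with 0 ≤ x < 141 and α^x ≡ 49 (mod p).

Baby-step giant-step with m = ceil(sqrt(141)) = 12.
Baby table (214^j mod 283 for j=0..11):
  0:1  1:214  2:233  3:54  4:236  5:130  6:86  7:9
  8:228  9:116  10:203  11:143
Giant step factor: 214^(-12) ≡ 216 (mod 283).
Scan 49·216^i mod 283 for i = 0, 1, …:
  i=0: 49   i=1: 113   i=2: 70   i=3: 121
  i=4: 100   i=5: 92   i=6: 62   i=7: 91
  i=8: 129   i=9: 130
Match at i=9, j=5: x = 9·12 + 5 = 113.

113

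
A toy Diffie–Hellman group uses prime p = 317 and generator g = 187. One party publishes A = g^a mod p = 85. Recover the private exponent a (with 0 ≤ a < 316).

Baby-step giant-step with m = ceil(sqrt(316)) = 18.
Baby table (187^j mod 317 for j=0..17):
  0:1  1:187  2:99  3:127  4:291  5:210  6:279  7:185
  8:42  9:246  10:37  11:262  12:176  13:261  14:306  15:162
  16:179  17:188
Giant step factor: 187^(-18) ≡ 92 (mod 317).
Scan 85·92^i mod 317 for i = 0, 1, …:
  i=0: 85   i=1: 212   i=2: 167   i=3: 148
  i=4: 302   i=5: 205   i=6: 157   i=7: 179
Match at i=7, j=16: a = 7·18 + 16 = 142.

142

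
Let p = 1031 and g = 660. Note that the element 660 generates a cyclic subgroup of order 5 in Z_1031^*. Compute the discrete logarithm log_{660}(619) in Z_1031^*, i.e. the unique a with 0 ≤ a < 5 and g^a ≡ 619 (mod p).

3

Successive powers of 660 modulo 1031:
  660^0=1  660^1=660  660^2=518  660^3=619
So 660^3 ≡ 619 (mod 1031), giving a = 3.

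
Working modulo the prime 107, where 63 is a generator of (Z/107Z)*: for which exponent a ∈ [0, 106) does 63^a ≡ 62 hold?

10

Successive powers of 63 modulo 107:
  63^0=1  63^1=63  63^2=10  63^3=95  63^4=100  63^5=94
  63^6=37  63^7=84  63^8=49  63^9=91  63^10=62
So 63^10 ≡ 62 (mod 107), giving a = 10.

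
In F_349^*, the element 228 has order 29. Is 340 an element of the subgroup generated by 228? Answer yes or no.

no

340 ∈ ⟨228⟩ iff 340^29 ≡ 1 (mod 349), since |⟨228⟩| = 29.
340^29 mod 349 = 123.
Since 123 ≠ 1, 340 does not lie in the subgroup.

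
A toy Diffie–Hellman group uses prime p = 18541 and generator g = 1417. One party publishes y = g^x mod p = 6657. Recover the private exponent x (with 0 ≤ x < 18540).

12618

Baby-step giant-step with m = ceil(sqrt(18540)) = 137.
Baby table (1417^j mod 18541 for j=0..136):
  0:1  1:1417  2:5461  3:6640  4:8593  5:13385  6:17643  7:6863
  8:9387  9:7482  10:15083  11:13379  12:9141  13:11179  14:6629  15:11547
  16:8937  17:226  18:5045  19:10480  20:17360  21:13754  22:2827  23:1003
  24:12135  25:7788  26:3701  27:15755  28:1471  29:7815  30:4878  31:14874
  32:13882  33:17334  34:13994  35:9169  36:13773  37:11209  38:12057  39:8508
  40:4186  41:16983  42:17234  43:2081  44:758  45:17249  46:4795  47:8509
  48:5603  49:3903  50:5333  51:10674  52:14143  53:16351  54:11658  55:17896
  56:13085  57:445  58:171  59:1274  60:6781  61:4439  62:4664  63:8292
  64:13311  65:5490  66:10651  67:93  68:1994  69:7266  70:5667  71:1886
  72:2558  73:9191  74:7865  75:1564  76:9809  77:12144  78:2000  79:15768
  80:1351  81:4644  82:17034  83:15337  84:2477  85:5660  86:10508  87:1413
  88:18334  89:3337  90:574  91:16095  92:1185  93:10455  94:476  95:7016
  96:3696  97:8670  98:11248  99:11697  100:17536  101:3572  102:18372  103:1560
  104:4141  105:8841  106:12522  107:18478  108:3434  109:8236  110:8123  111:14871
  112:9631  113:951  114:12615  115:1931  116:10700  117:13903  118:10009  119:17429
  120:281  121:8816  122:14179  123:11740  124:4303  125:15903  126:7236  127:239
  128:4925  129:7309  130:10975  131:14217  132:9963  133:7870  134:8649  135:32
  136:8262
Giant step factor: 1417^(-137) ≡ 4824 (mod 18541).
Scan 6657·4824^i mod 18541 for i = 0, 1, …:
  i=0: 6657   i=1: 356   i=2: 11572   i=3: 14918
  i=4: 6811   i=5: 1612   i=6: 7609   i=7: 13177
  i=8: 7300   i=9: 5841     …   i=91: 7869
  i=92: 6629
Match at i=92, j=14: x = 92·137 + 14 = 12618.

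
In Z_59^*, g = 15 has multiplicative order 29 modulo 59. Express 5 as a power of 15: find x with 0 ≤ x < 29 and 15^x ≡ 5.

Successive powers of 15 modulo 59:
  15^0=1  15^1=15  15^2=48  15^3=12  15^4=3  15^5=45
  15^6=26  15^7=36  15^8=9  15^9=17  15^10=19  15^11=49
  15^12=27  15^13=51  15^14=57  15^15=29  15^16=22  15^17=35
  15^18=53  15^19=28  15^20=7  15^21=46  15^22=41  15^23=25
  15^24=21  15^25=20  15^26=5
So 15^26 ≡ 5 (mod 59), giving x = 26.

26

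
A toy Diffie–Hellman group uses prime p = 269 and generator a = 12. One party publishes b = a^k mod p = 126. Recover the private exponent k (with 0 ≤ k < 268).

246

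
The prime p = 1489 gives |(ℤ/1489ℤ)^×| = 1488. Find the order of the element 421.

The order of 421 must divide p − 1 = 1488 = 2^4 · 3 · 31.
Divisors: 1, 2, 3, 4, 6, 8, 12, 16, 24, 31, 48, 62, 93, 124, 186, 248, 372, 496, 744, 1488.
Check each in increasing order: 421^1 ≡ 421;  421^2 ≡ 50;  421^3 ≡ 204;  421^4 ≡ 1011;  421^6 ≡ 1413;  421^8 ≡ 667;  421^12 ≡ 1309;  421^16 ≡ 1167;  421^24 ≡ 1131;  421^31 ≡ 1180;  421^48 ≡ 110;  421^62 ≡ 185;  421^93 ≡ 906;  421^124 ≡ 1467;  421^186 ≡ 397;  421^248 ≡ 484;  421^372 ≡ 1264;  421^496 ≡ 483;  421^744 ≡ 1488;  421^1488 ≡ 1.
Smallest exponent giving 1 is 1488.

1488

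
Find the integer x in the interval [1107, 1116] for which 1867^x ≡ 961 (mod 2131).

1116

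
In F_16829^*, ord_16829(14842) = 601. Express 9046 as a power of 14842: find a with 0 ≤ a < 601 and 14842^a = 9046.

Baby-step giant-step with m = ceil(sqrt(601)) = 25.
Baby table (14842^j mod 16829 for j=0..24):
  0:1  1:14842  2:10183  3:11666  4:10020  5:15796  6:16262  7:15915
  8:15415  9:16004  10:6862  11:13525  12:1738  13:13368  14:10775  15:13392
  16:13574  17:5349  18:7465  19:10223  20:16331  21:13444  22:11224  23:13166
  24:8253
Giant step factor: 14842^(-25) ≡ 12576 (mod 16829).
Scan 9046·12576^i mod 16829 for i = 0, 1, …:
  i=0: 9046   i=1: 15285   i=2: 3322   i=3: 7894
  i=4: 673   i=5: 15490   i=6: 6565   i=7: 15195
  i=8: 15854   i=9: 6741     …   i=18: 3682
  i=19: 8253
Match at i=19, j=24: a = 19·25 + 24 = 499.

499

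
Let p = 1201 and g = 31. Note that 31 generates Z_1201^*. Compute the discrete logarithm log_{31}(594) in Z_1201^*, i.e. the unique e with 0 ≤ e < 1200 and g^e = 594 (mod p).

Baby-step giant-step with m = ceil(sqrt(1200)) = 35.
Baby table (31^j mod 1201 for j=0..34):
  0:1  1:31  2:961  3:967  4:1153  5:914  6:711  7:423
  8:1103  9:565  10:701  11:113  12:1101  13:503  14:1181  15:581
  16:1197  17:1077  18:960  19:936  20:192  21:1148  22:759  23:710
  24:392  25:142  26:799  27:749  28:400  29:390  30:80  31:78
  32:16  33:496  34:964
Giant step factor: 31^(-35) ≡ 724 (mod 1201).
Scan 594·724^i mod 1201 for i = 0, 1, …:
  i=0: 594   i=1: 98   i=2: 93   i=3: 76
  i=4: 979   i=5: 206   i=6: 220   i=7: 748
  i=8: 1102   i=9: 384     …   i=17: 1137
  i=18: 503
Match at i=18, j=13: e = 18·35 + 13 = 643.

643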